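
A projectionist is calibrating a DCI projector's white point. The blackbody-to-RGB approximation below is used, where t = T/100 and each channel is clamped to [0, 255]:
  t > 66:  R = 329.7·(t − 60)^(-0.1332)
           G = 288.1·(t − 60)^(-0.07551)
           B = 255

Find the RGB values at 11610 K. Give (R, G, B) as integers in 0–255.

t = 11610/100 = 116.1; the t > 66 branch applies.
R = 329.7·(116.1 − 60)^(-0.1332) = 329.7·56.1^(-0.1332) = 329.7·0.58484 = 192.822.
G = 288.1·(116.1 − 60)^(-0.07551) = 288.1·56.1^(-0.07551) = 288.1·0.73780 = 212.559.
B = 255 by definition for t > 66.
Rounded: (193, 213, 255).

(193, 213, 255)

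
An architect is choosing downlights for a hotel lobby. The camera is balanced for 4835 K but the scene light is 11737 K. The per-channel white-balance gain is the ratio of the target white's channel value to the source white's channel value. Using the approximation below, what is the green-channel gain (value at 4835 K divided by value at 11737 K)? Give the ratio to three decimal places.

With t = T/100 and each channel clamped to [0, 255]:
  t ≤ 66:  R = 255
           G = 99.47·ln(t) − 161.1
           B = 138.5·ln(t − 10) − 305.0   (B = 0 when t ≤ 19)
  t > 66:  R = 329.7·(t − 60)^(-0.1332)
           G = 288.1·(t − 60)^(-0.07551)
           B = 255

At 11737 K (t = 117.37):
  G = 288.1·(117.37 − 60)^(-0.07551) = 288.1·57.37^(-0.07551) = 288.1·0.73655 = 212.200.
At 4835 K (t = 48.35):
  G = 99.47·ln 48.35 − 161.1 = 99.47·3.8785 − 161.1 = 224.691.
Gain = 224.691 / 212.200 = 1.0589 → 1.059.

1.059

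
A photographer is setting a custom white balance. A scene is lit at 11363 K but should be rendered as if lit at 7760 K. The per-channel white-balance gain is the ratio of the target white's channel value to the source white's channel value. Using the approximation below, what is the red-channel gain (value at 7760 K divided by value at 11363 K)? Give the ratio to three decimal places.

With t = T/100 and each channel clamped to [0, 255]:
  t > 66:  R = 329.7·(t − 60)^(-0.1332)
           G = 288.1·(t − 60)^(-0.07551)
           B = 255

1.160

At 11363 K (t = 113.63):
  R = 329.7·(113.63 − 60)^(-0.1332) = 329.7·53.63^(-0.1332) = 329.7·0.58836 = 193.982.
At 7760 K (t = 77.6):
  R = 329.7·(77.6 − 60)^(-0.1332) = 329.7·17.6^(-0.1332) = 329.7·0.68249 = 225.018.
Gain = 225.018 / 193.982 = 1.1600 → 1.160.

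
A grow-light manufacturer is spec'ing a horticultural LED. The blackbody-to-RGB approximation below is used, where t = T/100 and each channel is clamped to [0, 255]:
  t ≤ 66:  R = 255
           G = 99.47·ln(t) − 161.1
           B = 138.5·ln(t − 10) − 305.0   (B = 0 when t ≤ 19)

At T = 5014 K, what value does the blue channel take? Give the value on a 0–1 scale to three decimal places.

t = 5014/100 = 50.14; the t ≤ 66 branch applies.
B = 138.5·ln(50.14 − 10) − 305.0 = 138.5·ln 40.14 − 305.0 = 138.5·3.6924 − 305.0 = 206.394.
On a 0–1 scale: 206.394/255 = 0.8094 → 0.809.

0.809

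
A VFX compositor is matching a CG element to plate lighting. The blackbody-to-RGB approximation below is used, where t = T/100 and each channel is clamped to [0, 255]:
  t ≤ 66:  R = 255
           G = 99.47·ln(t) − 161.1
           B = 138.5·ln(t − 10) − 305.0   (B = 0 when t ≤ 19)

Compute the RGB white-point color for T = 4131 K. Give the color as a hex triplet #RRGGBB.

#FFD1AC

t = 4131/100 = 41.31; the t ≤ 66 branch applies.
R = 255 by definition for t ≤ 66.
G = 99.47·ln 41.31 − 161.1 = 99.47·3.7211 − 161.1 = 209.038.
B = 138.5·ln(41.31 − 10) − 305.0 = 138.5·ln 31.31 − 305.0 = 138.5·3.4439 − 305.0 = 171.985.
Rounded: (255, 209, 172).
In hex: #FFD1AC.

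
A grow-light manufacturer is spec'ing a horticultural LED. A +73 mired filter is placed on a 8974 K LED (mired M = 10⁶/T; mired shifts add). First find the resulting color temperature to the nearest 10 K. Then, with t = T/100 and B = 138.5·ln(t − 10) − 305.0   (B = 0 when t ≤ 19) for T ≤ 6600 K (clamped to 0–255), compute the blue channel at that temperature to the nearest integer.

220

M_in = 10⁶/8974 = 111.43; M_out = 111.43 + (+73) = 184.43.
T_out = 10⁶/184.43 = 5422.0 K → 5420 K; t = 54.2.
B = 138.5·ln(54.2 − 10) − 305.0 = 138.5·ln 44.2 − 305.0 = 138.5·3.7887 − 305.0 = 219.738.
Rounded: 220.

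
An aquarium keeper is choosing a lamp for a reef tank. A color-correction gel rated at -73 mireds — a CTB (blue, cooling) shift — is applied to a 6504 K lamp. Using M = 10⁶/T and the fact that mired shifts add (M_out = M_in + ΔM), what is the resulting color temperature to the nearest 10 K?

12380 K

M_in = 10⁶/6504 = 153.75 mireds.
M_out = 153.75 + (-73) = 80.75 mireds.
T_out = 10⁶/80.75 = 12383.7 K → 12380 K.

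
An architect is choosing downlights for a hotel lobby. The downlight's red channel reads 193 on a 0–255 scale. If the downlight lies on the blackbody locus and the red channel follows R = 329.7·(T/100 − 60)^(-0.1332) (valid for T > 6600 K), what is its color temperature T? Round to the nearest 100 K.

11600 K

(t − 60)^(-0.1332) = 193/329.7 = 0.58538.
t − 60 = 0.58538^(1/-0.1332) = 0.58538^(-7.508) = 55.713, so t = 115.713.
T = 100·t = 11571 K → 11600 K to the nearest 100 K.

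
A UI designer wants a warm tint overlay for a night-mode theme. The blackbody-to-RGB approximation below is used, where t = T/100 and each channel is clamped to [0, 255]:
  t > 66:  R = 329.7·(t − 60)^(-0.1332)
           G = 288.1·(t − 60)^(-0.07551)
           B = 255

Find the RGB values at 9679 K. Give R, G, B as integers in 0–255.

R=204, G=219, B=255

t = 9679/100 = 96.79; the t > 66 branch applies.
R = 329.7·(96.79 − 60)^(-0.1332) = 329.7·36.79^(-0.1332) = 329.7·0.61865 = 203.969.
G = 288.1·(96.79 − 60)^(-0.07551) = 288.1·36.79^(-0.07551) = 288.1·0.76168 = 219.440.
B = 255 by definition for t > 66.
Rounded: (204, 219, 255).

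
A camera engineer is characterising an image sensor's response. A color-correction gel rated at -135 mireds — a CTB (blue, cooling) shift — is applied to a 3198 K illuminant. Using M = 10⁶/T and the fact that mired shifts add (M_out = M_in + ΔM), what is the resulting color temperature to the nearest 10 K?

5630 K

M_in = 10⁶/3198 = 312.70 mireds.
M_out = 312.70 + (-135) = 177.70 mireds.
T_out = 10⁶/177.70 = 5627.6 K → 5630 K.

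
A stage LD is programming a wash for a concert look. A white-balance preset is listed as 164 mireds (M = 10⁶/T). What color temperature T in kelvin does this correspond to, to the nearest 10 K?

T = 10⁶ / 164 = 6097.56 K → 6100 K.

6100 K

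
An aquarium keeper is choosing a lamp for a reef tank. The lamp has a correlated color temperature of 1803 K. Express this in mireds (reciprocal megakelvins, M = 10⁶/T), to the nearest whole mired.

555 mireds

M = 10⁶ / 1803 = 554.631 → 555 mireds.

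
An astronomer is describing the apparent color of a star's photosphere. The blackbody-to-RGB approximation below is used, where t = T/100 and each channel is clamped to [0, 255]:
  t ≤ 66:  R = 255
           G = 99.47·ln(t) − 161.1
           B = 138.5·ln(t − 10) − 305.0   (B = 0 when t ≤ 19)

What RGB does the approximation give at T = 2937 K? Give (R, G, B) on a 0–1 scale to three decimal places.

t = 2937/100 = 29.37; the t ≤ 66 branch applies.
R = 255 by definition for t ≤ 66.
G = 99.47·ln 29.37 − 161.1 = 99.47·3.3800 − 161.1 = 175.106.
B = 138.5·ln(29.37 − 10) − 305.0 = 138.5·ln 19.37 − 305.0 = 138.5·2.9637 − 305.0 = 105.476.
Dividing each by 255: (1.0000, 0.6867, 0.4136) → (1.000, 0.687, 0.414).

(1.000, 0.687, 0.414)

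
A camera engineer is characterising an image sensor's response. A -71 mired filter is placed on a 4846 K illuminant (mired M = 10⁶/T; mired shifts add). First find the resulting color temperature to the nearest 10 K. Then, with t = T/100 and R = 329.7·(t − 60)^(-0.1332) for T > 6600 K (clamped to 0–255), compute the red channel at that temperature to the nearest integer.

M_in = 10⁶/4846 = 206.36; M_out = 206.36 + (-71) = 135.36.
T_out = 10⁶/135.36 = 7387.9 K → 7390 K; t = 73.9.
R = 329.7·(73.9 − 60)^(-0.1332) = 329.7·13.9^(-0.1332) = 329.7·0.70429 = 232.204.
Rounded: 232.

232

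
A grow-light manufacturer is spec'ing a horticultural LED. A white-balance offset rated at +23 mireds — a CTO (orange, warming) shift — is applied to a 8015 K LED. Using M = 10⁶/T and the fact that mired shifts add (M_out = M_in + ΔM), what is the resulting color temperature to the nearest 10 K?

6770 K

M_in = 10⁶/8015 = 124.77 mireds.
M_out = 124.77 + (+23) = 147.77 mireds.
T_out = 10⁶/147.77 = 6767.5 K → 6770 K.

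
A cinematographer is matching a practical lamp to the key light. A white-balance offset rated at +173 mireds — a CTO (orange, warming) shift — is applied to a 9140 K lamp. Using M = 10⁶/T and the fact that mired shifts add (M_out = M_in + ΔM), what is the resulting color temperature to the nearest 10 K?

3540 K

M_in = 10⁶/9140 = 109.41 mireds.
M_out = 109.41 + (+173) = 282.41 mireds.
T_out = 10⁶/282.41 = 3541.0 K → 3540 K.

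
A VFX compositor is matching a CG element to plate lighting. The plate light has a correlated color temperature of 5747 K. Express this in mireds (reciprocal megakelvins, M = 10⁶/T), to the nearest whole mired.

M = 10⁶ / 5747 = 174.004 → 174 mireds.

174 mireds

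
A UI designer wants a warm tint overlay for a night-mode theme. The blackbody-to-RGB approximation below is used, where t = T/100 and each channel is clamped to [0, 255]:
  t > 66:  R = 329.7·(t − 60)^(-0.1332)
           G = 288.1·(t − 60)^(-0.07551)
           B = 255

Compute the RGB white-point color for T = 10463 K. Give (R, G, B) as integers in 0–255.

(199, 216, 255)

t = 10463/100 = 104.63; the t > 66 branch applies.
R = 329.7·(104.63 − 60)^(-0.1332) = 329.7·44.63^(-0.1332) = 329.7·0.60293 = 198.787.
G = 288.1·(104.63 − 60)^(-0.07551) = 288.1·44.63^(-0.07551) = 288.1·0.75065 = 216.262.
B = 255 by definition for t > 66.
Rounded: (199, 216, 255).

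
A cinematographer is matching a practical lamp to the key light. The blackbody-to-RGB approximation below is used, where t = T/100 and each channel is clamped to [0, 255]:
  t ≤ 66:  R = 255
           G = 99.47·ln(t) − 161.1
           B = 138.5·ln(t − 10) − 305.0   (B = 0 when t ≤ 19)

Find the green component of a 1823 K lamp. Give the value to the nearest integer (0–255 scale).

128

t = 1823/100 = 18.23; the t ≤ 66 branch applies.
G = 99.47·ln 18.23 − 161.1 = 99.47·2.9031 − 161.1 = 127.668.
Rounded: 128.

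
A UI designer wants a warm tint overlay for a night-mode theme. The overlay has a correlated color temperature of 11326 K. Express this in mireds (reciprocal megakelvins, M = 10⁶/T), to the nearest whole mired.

88 mireds

M = 10⁶ / 11326 = 88.292 → 88 mireds.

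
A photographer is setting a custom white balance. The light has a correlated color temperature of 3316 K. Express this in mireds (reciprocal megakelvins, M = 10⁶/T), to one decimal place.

301.6 mireds

M = 10⁶ / 3316 = 301.568 → 301.6 mireds.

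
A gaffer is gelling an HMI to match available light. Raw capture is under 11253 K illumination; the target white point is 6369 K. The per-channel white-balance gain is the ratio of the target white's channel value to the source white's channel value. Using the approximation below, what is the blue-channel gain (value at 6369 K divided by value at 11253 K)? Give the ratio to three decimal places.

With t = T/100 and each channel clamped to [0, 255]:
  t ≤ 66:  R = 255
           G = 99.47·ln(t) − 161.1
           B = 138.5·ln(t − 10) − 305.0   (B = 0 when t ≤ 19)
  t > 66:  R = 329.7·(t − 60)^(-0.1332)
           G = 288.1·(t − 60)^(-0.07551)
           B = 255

0.967

At 11253 K (t = 112.53):
  B = 255 by definition for t > 66.
At 6369 K (t = 63.69):
  B = 138.5·ln(63.69 − 10) − 305.0 = 138.5·ln 53.69 − 305.0 = 138.5·3.9832 − 305.0 = 246.677.
Gain = 246.677 / 255.000 = 0.9674 → 0.967.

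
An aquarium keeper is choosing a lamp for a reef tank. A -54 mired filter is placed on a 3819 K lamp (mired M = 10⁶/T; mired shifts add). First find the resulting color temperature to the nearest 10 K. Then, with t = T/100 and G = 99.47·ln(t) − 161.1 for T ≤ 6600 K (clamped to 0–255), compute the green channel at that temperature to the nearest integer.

M_in = 10⁶/3819 = 261.85; M_out = 261.85 + (-54) = 207.85.
T_out = 10⁶/207.85 = 4811.2 K → 4810 K; t = 48.1.
G = 99.47·ln 48.1 − 161.1 = 99.47·3.8733 − 161.1 = 224.175.
Rounded: 224.

224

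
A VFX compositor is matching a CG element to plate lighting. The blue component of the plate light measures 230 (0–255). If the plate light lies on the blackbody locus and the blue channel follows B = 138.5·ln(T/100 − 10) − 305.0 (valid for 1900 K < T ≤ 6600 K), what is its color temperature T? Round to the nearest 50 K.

ln(t − 10) = (230 + 305.0) / 138.5 = 3.8628.
t − 10 = e^3.8628 = 47.599, so t = 57.599.
T = 100·t = 5760 K → 5750 K to the nearest 50 K.

5750 K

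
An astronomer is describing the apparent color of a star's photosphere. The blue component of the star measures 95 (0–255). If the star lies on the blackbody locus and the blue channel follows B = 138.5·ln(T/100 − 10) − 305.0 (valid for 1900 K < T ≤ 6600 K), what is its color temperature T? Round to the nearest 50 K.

2800 K

ln(t − 10) = (95 + 305.0) / 138.5 = 2.8881.
t − 10 = e^2.8881 = 17.959, so t = 27.959.
T = 100·t = 2796 K → 2800 K to the nearest 50 K.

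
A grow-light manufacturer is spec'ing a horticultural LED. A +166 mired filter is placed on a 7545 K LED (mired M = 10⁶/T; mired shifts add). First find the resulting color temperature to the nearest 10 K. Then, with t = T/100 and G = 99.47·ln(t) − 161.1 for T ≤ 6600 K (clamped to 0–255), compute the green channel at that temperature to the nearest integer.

M_in = 10⁶/7545 = 132.54; M_out = 132.54 + (+166) = 298.54.
T_out = 10⁶/298.54 = 3349.7 K → 3350 K; t = 33.5.
G = 99.47·ln 33.5 − 161.1 = 99.47·3.5115 − 161.1 = 188.193.
Rounded: 188.

188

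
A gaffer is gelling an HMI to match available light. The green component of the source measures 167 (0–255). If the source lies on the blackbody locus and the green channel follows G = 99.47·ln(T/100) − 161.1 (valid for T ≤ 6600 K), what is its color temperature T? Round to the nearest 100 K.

2700 K

ln t = (167 + 161.1) / 99.47 = 3.2985.
t = e^3.2985 = 27.072.
T = 100·t = 2707 K → 2700 K to the nearest 100 K.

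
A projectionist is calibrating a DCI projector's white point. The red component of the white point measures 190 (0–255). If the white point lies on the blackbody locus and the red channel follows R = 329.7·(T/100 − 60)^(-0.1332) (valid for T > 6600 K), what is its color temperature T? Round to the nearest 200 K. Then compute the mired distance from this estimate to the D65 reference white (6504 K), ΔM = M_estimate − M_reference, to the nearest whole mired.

-72 mireds

(t − 60)^(-0.1332) = 190/329.7 = 0.57628.
t − 60 = 0.57628^(1/-0.1332) = 0.57628^(-7.508) = 62.667, so t = 122.667.
T = 100·t = 12267 K → 12200 K to the nearest 200 K.
M_estimate = 10⁶/12200 = 81.97; M_reference = 10⁶/6504 = 153.75.
ΔM = 81.97 − 153.75 = -71.78 → -72 mireds.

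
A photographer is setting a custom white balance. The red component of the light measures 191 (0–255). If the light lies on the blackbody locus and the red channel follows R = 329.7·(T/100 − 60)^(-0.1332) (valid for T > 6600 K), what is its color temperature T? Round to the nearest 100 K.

(t − 60)^(-0.1332) = 191/329.7 = 0.57931.
t − 60 = 0.57931^(1/-0.1332) = 0.57931^(-7.508) = 60.245, so t = 120.245.
T = 100·t = 12025 K → 12000 K to the nearest 100 K.

12000 K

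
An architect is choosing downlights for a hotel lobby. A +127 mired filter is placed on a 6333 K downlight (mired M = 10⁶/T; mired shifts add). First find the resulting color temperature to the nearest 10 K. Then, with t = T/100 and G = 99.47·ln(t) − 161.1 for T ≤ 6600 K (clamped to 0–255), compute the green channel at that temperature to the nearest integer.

M_in = 10⁶/6333 = 157.90; M_out = 157.90 + (+127) = 284.90.
T_out = 10⁶/284.90 = 3510.0 K → 3510 K; t = 35.1.
G = 99.47·ln 35.1 − 161.1 = 99.47·3.5582 − 161.1 = 192.834.
Rounded: 193.

193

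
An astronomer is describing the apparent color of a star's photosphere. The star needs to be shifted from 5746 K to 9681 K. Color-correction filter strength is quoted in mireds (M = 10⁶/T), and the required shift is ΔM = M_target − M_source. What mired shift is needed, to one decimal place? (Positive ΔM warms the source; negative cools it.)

M_source = 10⁶/5746 = 174.034; M_target = 10⁶/9681 = 103.295.
ΔM = 103.295 − 174.034 = -70.739 → -70.7 mireds, a cooling shift.

-70.7 mireds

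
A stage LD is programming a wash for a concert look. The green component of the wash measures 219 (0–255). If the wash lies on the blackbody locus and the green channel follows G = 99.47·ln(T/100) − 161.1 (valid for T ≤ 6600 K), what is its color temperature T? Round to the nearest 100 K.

ln t = (219 + 161.1) / 99.47 = 3.8213.
t = e^3.8213 = 45.661.
T = 100·t = 4566 K → 4600 K to the nearest 100 K.

4600 K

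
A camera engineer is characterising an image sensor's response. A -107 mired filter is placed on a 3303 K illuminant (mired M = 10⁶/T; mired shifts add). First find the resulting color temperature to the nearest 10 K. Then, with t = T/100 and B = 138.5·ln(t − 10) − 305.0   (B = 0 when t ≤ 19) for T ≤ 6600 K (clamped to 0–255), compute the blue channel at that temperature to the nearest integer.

210

M_in = 10⁶/3303 = 302.76; M_out = 302.76 + (-107) = 195.76.
T_out = 10⁶/195.76 = 5108.4 K → 5110 K; t = 51.1.
B = 138.5·ln(51.1 − 10) − 305.0 = 138.5·ln 41.1 − 305.0 = 138.5·3.7160 − 305.0 = 209.667.
Rounded: 210.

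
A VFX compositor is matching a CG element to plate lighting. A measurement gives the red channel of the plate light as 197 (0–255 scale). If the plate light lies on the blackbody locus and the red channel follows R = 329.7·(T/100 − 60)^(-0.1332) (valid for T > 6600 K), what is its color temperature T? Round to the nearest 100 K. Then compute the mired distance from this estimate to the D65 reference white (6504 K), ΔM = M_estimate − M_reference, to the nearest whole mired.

-61 mireds

(t − 60)^(-0.1332) = 197/329.7 = 0.59751.
t − 60 = 0.59751^(1/-0.1332) = 0.59751^(-7.508) = 47.761, so t = 107.761.
T = 100·t = 10776 K → 10800 K to the nearest 100 K.
M_estimate = 10⁶/10800 = 92.59; M_reference = 10⁶/6504 = 153.75.
ΔM = 92.59 − 153.75 = -61.16 → -61 mireds.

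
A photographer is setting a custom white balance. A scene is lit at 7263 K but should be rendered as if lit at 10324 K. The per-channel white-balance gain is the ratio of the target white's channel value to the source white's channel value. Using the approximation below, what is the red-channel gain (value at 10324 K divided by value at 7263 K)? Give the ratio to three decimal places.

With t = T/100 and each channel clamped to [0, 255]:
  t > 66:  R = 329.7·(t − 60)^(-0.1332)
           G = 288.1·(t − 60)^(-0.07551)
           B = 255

0.849

At 7263 K (t = 72.63):
  R = 329.7·(72.63 − 60)^(-0.1332) = 329.7·12.63^(-0.1332) = 329.7·0.71333 = 235.186.
At 10324 K (t = 103.24):
  R = 329.7·(103.24 − 60)^(-0.1332) = 329.7·43.24^(-0.1332) = 329.7·0.60548 = 199.627.
Gain = 199.627 / 235.186 = 0.8488 → 0.849.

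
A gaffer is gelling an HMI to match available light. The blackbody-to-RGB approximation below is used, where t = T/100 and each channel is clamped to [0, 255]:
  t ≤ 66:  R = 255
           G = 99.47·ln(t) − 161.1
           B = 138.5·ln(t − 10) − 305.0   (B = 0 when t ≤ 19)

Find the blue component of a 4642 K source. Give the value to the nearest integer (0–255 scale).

193

t = 4642/100 = 46.42; the t ≤ 66 branch applies.
B = 138.5·ln(46.42 − 10) − 305.0 = 138.5·ln 36.42 − 305.0 = 138.5·3.5951 − 305.0 = 192.924.
Rounded: 193.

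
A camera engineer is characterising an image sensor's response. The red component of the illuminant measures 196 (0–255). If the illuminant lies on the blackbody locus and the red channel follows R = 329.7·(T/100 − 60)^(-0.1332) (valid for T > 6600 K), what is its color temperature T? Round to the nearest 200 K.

(t − 60)^(-0.1332) = 196/329.7 = 0.59448.
t − 60 = 0.59448^(1/-0.1332) = 0.59448^(-7.508) = 49.621, so t = 109.621.
T = 100·t = 10962 K → 11000 K to the nearest 200 K.

11000 K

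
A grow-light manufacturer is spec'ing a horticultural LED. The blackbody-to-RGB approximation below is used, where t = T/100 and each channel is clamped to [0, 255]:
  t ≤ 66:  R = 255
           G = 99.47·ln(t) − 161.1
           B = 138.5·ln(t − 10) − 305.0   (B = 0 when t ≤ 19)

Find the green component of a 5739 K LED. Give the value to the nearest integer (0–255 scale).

t = 5739/100 = 57.39; the t ≤ 66 branch applies.
G = 99.47·ln 57.39 − 161.1 = 99.47·4.0499 − 161.1 = 241.741.
Rounded: 242.

242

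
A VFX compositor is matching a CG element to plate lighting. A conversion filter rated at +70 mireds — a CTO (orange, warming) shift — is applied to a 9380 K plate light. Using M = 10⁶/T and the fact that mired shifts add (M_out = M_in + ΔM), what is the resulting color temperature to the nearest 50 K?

5650 K

M_in = 10⁶/9380 = 106.61 mireds.
M_out = 106.61 + (+70) = 176.61 mireds.
T_out = 10⁶/176.61 = 5662.2 K → 5650 K.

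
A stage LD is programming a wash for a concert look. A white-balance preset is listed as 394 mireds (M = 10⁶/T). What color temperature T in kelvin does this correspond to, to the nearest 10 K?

2540 K

T = 10⁶ / 394 = 2538.07 K → 2540 K.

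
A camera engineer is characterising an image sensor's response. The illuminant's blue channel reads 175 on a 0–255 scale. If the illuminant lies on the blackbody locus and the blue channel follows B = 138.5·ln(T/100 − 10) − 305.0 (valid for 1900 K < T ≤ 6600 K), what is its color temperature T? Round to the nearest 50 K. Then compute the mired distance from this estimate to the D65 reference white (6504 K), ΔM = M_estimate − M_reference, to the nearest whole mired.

+84 mireds

ln(t − 10) = (175 + 305.0) / 138.5 = 3.4657.
t − 10 = e^3.4657 = 31.999, so t = 41.999.
T = 100·t = 4200 K → 4200 K to the nearest 50 K.
M_estimate = 10⁶/4200 = 238.10; M_reference = 10⁶/6504 = 153.75.
ΔM = 238.10 − 153.75 = 84.34 → +84 mireds.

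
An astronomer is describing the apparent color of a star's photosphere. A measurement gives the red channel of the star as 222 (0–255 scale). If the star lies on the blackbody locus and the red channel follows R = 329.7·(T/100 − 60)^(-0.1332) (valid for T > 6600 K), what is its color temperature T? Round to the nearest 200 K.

(t − 60)^(-0.1332) = 222/329.7 = 0.67334.
t − 60 = 0.67334^(1/-0.1332) = 0.67334^(-7.508) = 19.478, so t = 79.478.
T = 100·t = 7948 K → 8000 K to the nearest 200 K.

8000 K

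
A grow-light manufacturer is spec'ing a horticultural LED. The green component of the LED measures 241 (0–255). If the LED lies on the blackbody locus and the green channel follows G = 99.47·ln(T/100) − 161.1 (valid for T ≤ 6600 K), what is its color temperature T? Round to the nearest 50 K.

5700 K

ln t = (241 + 161.1) / 99.47 = 4.0424.
t = e^4.0424 = 56.964.
T = 100·t = 5696 K → 5700 K to the nearest 50 K.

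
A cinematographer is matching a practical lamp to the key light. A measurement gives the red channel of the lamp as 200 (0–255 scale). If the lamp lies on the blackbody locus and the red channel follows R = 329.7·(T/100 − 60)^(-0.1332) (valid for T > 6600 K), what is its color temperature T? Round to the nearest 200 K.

10200 K

(t − 60)^(-0.1332) = 200/329.7 = 0.60661.
t − 60 = 0.60661^(1/-0.1332) = 0.60661^(-7.508) = 42.638, so t = 102.638.
T = 100·t = 10264 K → 10200 K to the nearest 200 K.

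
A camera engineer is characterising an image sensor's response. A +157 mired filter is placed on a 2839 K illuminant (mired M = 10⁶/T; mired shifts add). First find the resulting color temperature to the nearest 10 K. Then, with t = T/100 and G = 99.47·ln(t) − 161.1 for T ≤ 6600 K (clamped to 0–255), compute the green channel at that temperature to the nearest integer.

135

M_in = 10⁶/2839 = 352.24; M_out = 352.24 + (+157) = 509.24.
T_out = 10⁶/509.24 = 1963.7 K → 1960 K; t = 19.6.
G = 99.47·ln 19.6 − 161.1 = 99.47·2.9755 − 161.1 = 134.876.
Rounded: 135.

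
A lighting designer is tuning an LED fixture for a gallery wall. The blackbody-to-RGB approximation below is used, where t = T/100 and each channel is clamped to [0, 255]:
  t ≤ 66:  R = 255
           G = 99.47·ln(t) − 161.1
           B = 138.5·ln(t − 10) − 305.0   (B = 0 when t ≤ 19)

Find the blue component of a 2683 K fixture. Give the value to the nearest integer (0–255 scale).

86

t = 2683/100 = 26.83; the t ≤ 66 branch applies.
B = 138.5·ln(26.83 − 10) − 305.0 = 138.5·ln 16.83 − 305.0 = 138.5·2.8232 − 305.0 = 86.008.
Rounded: 86.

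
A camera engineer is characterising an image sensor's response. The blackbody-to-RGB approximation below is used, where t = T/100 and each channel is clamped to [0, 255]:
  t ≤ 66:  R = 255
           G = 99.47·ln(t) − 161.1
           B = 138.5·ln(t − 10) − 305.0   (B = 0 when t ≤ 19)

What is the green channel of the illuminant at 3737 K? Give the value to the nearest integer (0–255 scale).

t = 3737/100 = 37.37; the t ≤ 66 branch applies.
G = 99.47·ln 37.37 − 161.1 = 99.47·3.6209 − 161.1 = 199.068.
Rounded: 199.

199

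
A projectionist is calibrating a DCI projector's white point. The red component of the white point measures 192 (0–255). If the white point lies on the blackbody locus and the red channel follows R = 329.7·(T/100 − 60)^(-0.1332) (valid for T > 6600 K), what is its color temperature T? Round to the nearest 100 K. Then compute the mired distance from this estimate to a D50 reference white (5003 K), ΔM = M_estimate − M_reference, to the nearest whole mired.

(t − 60)^(-0.1332) = 192/329.7 = 0.58235.
t − 60 = 0.58235^(1/-0.1332) = 0.58235^(-7.508) = 57.929, so t = 117.929.
T = 100·t = 11793 K → 11800 K to the nearest 100 K.
M_estimate = 10⁶/11800 = 84.75; M_reference = 10⁶/5003 = 199.88.
ΔM = 84.75 − 199.88 = -115.13 → -115 mireds.

-115 mireds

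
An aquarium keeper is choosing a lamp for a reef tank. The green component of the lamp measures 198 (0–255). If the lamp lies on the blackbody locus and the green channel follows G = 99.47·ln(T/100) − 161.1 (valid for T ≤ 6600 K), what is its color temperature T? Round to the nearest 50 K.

3700 K

ln t = (198 + 161.1) / 99.47 = 3.6101.
t = e^3.6101 = 36.971.
T = 100·t = 3697 K → 3700 K to the nearest 50 K.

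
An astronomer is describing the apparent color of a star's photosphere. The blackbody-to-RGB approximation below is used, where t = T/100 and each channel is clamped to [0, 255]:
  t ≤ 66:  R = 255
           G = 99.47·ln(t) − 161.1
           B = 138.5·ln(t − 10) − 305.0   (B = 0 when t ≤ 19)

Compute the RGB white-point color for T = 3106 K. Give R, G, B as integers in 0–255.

R=255, G=181, B=117

t = 3106/100 = 31.06; the t ≤ 66 branch applies.
R = 255 by definition for t ≤ 66.
G = 99.47·ln 31.06 − 161.1 = 99.47·3.4359 − 161.1 = 180.671.
B = 138.5·ln(31.06 − 10) − 305.0 = 138.5·ln 21.06 − 305.0 = 138.5·3.0474 − 305.0 = 117.062.
Rounded: (255, 181, 117).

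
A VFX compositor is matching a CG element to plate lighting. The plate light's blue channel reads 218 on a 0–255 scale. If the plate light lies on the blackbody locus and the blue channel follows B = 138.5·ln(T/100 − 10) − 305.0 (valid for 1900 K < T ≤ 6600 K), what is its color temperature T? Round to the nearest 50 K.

ln(t − 10) = (218 + 305.0) / 138.5 = 3.7762.
t − 10 = e^3.7762 = 43.649, so t = 53.649.
T = 100·t = 5365 K → 5350 K to the nearest 50 K.

5350 K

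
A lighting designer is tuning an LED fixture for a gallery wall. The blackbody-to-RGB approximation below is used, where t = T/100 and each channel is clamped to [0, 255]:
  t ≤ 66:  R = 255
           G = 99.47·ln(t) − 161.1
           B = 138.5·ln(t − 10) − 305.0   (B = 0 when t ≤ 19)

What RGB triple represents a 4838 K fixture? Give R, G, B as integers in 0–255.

t = 4838/100 = 48.38; the t ≤ 66 branch applies.
R = 255 by definition for t ≤ 66.
G = 99.47·ln 48.38 − 161.1 = 99.47·3.8791 − 161.1 = 224.753.
B = 138.5·ln(48.38 − 10) − 305.0 = 138.5·ln 38.38 − 305.0 = 138.5·3.6475 − 305.0 = 200.184.
Rounded: (255, 225, 200).

R=255, G=225, B=200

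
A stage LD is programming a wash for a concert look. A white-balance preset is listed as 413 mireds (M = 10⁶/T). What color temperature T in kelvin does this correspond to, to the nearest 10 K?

2420 K

T = 10⁶ / 413 = 2421.31 K → 2420 K.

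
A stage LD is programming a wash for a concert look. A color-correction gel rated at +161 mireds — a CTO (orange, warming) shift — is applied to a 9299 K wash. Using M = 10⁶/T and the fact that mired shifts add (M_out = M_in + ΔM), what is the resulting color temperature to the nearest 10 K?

3720 K

M_in = 10⁶/9299 = 107.54 mireds.
M_out = 107.54 + (+161) = 268.54 mireds.
T_out = 10⁶/268.54 = 3723.9 K → 3720 K.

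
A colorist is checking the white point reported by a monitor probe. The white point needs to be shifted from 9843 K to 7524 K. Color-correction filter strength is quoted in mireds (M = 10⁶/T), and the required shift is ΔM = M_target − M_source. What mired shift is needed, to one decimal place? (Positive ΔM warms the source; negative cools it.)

+31.3 mireds

M_source = 10⁶/9843 = 101.595; M_target = 10⁶/7524 = 132.908.
ΔM = 132.908 − 101.595 = 31.313 → +31.3 mireds, a warming shift.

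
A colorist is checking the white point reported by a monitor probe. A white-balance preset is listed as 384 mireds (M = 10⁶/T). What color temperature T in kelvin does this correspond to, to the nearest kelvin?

T = 10⁶ / 384 = 2604.17 K → 2604 K.

2604 K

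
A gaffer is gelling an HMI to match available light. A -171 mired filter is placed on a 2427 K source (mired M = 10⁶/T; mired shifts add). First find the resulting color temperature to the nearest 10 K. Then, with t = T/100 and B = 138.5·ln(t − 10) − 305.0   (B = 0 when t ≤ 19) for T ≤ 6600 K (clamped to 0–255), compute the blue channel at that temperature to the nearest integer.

M_in = 10⁶/2427 = 412.03; M_out = 412.03 + (-171) = 241.03.
T_out = 10⁶/241.03 = 4148.8 K → 4150 K; t = 41.5.
B = 138.5·ln(41.5 − 10) − 305.0 = 138.5·ln 31.5 − 305.0 = 138.5·3.4500 − 305.0 = 172.823.
Rounded: 173.

173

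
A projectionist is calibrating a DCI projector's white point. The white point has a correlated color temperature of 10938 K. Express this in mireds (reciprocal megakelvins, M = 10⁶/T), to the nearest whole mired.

91 mireds

M = 10⁶ / 10938 = 91.424 → 91 mireds.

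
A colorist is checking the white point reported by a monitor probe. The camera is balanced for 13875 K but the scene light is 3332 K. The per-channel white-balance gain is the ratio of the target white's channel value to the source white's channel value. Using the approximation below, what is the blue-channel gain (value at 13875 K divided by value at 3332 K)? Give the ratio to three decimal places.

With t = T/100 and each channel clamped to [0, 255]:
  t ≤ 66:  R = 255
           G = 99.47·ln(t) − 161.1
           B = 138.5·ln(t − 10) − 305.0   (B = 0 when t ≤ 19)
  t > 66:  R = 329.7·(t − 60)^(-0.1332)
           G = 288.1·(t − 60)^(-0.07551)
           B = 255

At 3332 K (t = 33.32):
  B = 138.5·ln(33.32 − 10) − 305.0 = 138.5·ln 23.32 − 305.0 = 138.5·3.1493 − 305.0 = 131.180.
At 13875 K (t = 138.75):
  B = 255 by definition for t > 66.
Gain = 255.000 / 131.180 = 1.9439 → 1.944.

1.944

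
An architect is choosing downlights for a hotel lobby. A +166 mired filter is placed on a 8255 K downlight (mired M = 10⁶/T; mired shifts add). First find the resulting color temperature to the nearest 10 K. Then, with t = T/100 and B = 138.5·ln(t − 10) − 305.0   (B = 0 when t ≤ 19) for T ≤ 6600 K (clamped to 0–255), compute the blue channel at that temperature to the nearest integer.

140

M_in = 10⁶/8255 = 121.14; M_out = 121.14 + (+166) = 287.14.
T_out = 10⁶/287.14 = 3482.6 K → 3480 K; t = 34.8.
B = 138.5·ln(34.8 − 10) − 305.0 = 138.5·ln 24.8 − 305.0 = 138.5·3.2108 − 305.0 = 139.702.
Rounded: 140.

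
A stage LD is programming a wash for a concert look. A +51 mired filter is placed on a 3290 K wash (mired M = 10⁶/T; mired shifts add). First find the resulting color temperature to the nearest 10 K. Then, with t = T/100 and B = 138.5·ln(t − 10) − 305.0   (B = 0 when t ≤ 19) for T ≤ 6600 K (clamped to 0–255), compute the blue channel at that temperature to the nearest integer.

97

M_in = 10⁶/3290 = 303.95; M_out = 303.95 + (+51) = 354.95.
T_out = 10⁶/354.95 = 2817.3 K → 2820 K; t = 28.2.
B = 138.5·ln(28.2 − 10) − 305.0 = 138.5·ln 18.2 − 305.0 = 138.5·2.9014 − 305.0 = 96.847.
Rounded: 97.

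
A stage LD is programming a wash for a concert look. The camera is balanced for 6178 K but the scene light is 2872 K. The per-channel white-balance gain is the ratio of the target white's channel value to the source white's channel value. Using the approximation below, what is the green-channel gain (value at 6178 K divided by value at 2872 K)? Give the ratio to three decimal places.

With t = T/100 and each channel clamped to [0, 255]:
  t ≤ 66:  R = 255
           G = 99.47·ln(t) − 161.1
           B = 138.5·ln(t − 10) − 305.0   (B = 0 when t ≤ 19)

1.441

At 2872 K (t = 28.72):
  G = 99.47·ln 28.72 − 161.1 = 99.47·3.3576 − 161.1 = 172.880.
At 6178 K (t = 61.78):
  G = 99.47·ln 61.78 − 161.1 = 99.47·4.1236 − 161.1 = 249.072.
Gain = 249.072 / 172.880 = 1.4407 → 1.441.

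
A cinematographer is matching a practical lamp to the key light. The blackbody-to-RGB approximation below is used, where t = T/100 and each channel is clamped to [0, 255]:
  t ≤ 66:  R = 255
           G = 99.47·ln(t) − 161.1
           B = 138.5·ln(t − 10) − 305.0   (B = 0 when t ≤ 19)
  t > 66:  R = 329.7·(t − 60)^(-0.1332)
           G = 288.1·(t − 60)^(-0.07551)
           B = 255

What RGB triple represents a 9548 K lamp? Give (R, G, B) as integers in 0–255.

(205, 220, 255)

t = 9548/100 = 95.48; the t > 66 branch applies.
R = 329.7·(95.48 − 60)^(-0.1332) = 329.7·35.48^(-0.1332) = 329.7·0.62164 = 204.956.
G = 288.1·(95.48 − 60)^(-0.07551) = 288.1·35.48^(-0.07551) = 288.1·0.76377 = 220.041.
B = 255 by definition for t > 66.
Rounded: (205, 220, 255).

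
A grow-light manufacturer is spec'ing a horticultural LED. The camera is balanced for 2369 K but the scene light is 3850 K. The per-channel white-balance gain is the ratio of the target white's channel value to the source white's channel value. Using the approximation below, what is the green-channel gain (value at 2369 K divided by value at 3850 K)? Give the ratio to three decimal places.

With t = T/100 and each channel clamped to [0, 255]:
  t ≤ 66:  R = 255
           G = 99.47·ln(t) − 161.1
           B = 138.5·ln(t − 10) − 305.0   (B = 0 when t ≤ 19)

At 3850 K (t = 38.5):
  G = 99.47·ln 38.5 − 161.1 = 99.47·3.6507 − 161.1 = 202.031.
At 2369 K (t = 23.69):
  G = 99.47·ln 23.69 − 161.1 = 99.47·3.1651 − 161.1 = 153.728.
Gain = 153.728 / 202.031 = 0.7609 → 0.761.

0.761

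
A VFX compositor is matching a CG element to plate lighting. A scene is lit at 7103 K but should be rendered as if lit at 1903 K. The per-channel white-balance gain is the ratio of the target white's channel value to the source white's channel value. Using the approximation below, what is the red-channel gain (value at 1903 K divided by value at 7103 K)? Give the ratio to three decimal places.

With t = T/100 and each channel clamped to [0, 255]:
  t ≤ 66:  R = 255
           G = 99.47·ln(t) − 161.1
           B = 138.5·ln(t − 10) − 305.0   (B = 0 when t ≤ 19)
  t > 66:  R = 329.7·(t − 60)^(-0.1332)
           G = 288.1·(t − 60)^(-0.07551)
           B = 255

At 7103 K (t = 71.03):
  R = 329.7·(71.03 − 60)^(-0.1332) = 329.7·11.03^(-0.1332) = 329.7·0.72632 = 239.468.
At 1903 K (t = 19.03):
  R = 255 by definition for t ≤ 66.
Gain = 255.000 / 239.468 = 1.0649 → 1.065.

1.065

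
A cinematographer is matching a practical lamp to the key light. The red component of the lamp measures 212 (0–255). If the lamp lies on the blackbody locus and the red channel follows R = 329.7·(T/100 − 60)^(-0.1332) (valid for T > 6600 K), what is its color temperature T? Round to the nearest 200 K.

(t − 60)^(-0.1332) = 212/329.7 = 0.64301.
t − 60 = 0.64301^(1/-0.1332) = 0.64301^(-7.508) = 27.530, so t = 87.530.
T = 100·t = 8753 K → 8800 K to the nearest 200 K.

8800 K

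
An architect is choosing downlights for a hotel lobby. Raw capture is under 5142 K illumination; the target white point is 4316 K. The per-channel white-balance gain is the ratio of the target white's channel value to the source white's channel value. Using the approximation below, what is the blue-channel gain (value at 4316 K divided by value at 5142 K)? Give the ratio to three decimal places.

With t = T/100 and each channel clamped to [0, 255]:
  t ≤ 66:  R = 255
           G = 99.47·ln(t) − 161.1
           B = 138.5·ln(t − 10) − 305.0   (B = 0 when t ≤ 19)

0.854

At 5142 K (t = 51.42):
  B = 138.5·ln(51.42 − 10) − 305.0 = 138.5·ln 41.42 − 305.0 = 138.5·3.7238 − 305.0 = 210.741.
At 4316 K (t = 43.16):
  B = 138.5·ln(43.16 − 10) − 305.0 = 138.5·ln 33.16 − 305.0 = 138.5·3.5013 − 305.0 = 179.936.
Gain = 179.936 / 210.741 = 0.8538 → 0.854.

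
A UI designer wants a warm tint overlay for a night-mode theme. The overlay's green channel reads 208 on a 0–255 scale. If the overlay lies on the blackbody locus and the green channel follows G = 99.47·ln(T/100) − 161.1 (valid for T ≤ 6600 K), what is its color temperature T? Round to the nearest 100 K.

4100 K

ln t = (208 + 161.1) / 99.47 = 3.7107.
t = e^3.7107 = 40.881.
T = 100·t = 4088 K → 4100 K to the nearest 100 K.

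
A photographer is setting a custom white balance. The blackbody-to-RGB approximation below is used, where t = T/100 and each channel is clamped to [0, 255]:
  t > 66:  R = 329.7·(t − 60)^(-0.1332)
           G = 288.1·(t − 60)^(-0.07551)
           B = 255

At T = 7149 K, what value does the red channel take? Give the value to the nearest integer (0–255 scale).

238

t = 7149/100 = 71.49; the t > 66 branch applies.
R = 329.7·(71.49 − 60)^(-0.1332) = 329.7·11.49^(-0.1332) = 329.7·0.72238 = 238.168.
Rounded: 238.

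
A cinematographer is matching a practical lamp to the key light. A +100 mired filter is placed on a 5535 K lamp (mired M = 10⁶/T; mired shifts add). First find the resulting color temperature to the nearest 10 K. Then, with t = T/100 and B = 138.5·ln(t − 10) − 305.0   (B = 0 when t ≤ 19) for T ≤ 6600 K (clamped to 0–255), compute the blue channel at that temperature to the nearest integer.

144

M_in = 10⁶/5535 = 180.67; M_out = 180.67 + (+100) = 280.67.
T_out = 10⁶/280.67 = 3562.9 K → 3560 K; t = 35.6.
B = 138.5·ln(35.6 − 10) − 305.0 = 138.5·ln 25.6 − 305.0 = 138.5·3.2426 − 305.0 = 144.099.
Rounded: 144.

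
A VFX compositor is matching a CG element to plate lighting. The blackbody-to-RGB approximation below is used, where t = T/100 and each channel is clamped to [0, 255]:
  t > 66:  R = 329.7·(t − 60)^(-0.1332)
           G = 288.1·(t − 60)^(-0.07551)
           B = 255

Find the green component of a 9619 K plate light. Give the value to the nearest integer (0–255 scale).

t = 9619/100 = 96.19; the t > 66 branch applies.
G = 288.1·(96.19 − 60)^(-0.07551) = 288.1·36.19^(-0.07551) = 288.1·0.76262 = 219.712.
Rounded: 220.

220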